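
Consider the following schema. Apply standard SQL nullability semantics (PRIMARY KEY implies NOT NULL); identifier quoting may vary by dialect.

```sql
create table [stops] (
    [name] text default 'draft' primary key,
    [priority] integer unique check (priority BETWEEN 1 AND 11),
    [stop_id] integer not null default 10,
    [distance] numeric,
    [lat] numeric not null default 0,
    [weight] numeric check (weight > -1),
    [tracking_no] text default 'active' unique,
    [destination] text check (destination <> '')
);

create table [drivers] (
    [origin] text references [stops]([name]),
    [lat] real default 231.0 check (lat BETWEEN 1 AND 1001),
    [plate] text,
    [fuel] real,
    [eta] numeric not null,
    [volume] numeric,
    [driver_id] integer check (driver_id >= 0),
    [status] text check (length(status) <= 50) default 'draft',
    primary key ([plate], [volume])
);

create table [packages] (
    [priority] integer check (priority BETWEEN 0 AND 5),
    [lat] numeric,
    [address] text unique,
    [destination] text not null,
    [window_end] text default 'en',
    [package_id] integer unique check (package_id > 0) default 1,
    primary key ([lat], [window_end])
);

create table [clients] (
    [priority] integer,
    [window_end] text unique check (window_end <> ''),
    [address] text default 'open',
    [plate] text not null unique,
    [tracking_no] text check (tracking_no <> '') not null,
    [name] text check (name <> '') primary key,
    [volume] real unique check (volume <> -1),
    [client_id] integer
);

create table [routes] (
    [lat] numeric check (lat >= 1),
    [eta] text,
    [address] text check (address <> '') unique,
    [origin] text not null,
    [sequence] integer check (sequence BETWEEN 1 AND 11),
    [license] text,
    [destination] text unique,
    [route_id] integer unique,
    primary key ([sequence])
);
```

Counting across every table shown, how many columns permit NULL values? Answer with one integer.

stops: 5 nullable (priority, distance, weight, tracking_no, destination — PK (name) and explicit NOT NULL columns excluded).
drivers: 5 nullable (origin, lat, fuel, driver_id, status — PK (plate, volume) and explicit NOT NULL columns excluded).
packages: 3 nullable (priority, address, package_id — PK (lat, window_end) and explicit NOT NULL columns excluded).
clients: 5 nullable (priority, window_end, address, volume, client_id — PK (name) and explicit NOT NULL columns excluded).
routes: 6 nullable (lat, eta, address, license, destination, route_id — PK (sequence) and explicit NOT NULL columns excluded).
Total: 5 + 5 + 3 + 5 + 6 = 24.

24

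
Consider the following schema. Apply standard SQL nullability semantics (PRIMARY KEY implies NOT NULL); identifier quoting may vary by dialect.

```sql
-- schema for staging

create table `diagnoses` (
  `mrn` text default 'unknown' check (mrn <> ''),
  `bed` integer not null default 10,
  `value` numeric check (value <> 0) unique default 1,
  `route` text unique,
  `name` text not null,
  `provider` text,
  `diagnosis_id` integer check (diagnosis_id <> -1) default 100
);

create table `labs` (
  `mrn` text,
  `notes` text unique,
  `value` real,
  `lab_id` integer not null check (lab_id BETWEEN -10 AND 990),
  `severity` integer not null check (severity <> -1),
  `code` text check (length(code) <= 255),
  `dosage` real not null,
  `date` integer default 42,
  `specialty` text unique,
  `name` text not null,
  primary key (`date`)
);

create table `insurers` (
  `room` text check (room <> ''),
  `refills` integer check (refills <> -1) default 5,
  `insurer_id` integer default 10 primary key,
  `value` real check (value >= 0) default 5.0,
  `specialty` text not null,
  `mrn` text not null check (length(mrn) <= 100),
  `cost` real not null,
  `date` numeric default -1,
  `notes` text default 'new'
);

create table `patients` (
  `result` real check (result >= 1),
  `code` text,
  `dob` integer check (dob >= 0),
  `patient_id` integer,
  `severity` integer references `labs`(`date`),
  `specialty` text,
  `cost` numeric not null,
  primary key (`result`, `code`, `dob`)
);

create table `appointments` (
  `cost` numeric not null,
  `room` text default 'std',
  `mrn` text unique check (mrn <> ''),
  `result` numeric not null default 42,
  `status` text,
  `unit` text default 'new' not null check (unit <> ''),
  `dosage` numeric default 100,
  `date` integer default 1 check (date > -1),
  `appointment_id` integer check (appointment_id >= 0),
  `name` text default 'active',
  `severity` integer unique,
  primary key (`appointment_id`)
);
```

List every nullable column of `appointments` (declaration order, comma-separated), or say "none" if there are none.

- cost: declared NOT NULL → not nullable.
- room: DEFAULT only fills an omitted column; an explicit NULL is still allowed → nullable.
- mrn: CHECK does not forbid NULL (a CHECK constraint passes when its expression is NULL) → nullable.
- result: declared NOT NULL → not nullable.
- status: no NOT NULL constraint applies → nullable.
- unit: declared NOT NULL → not nullable.
- dosage: DEFAULT only fills an omitted column; an explicit NULL is still allowed → nullable.
- date: CHECK does not forbid NULL (a CHECK constraint passes when its expression is NULL) → nullable.
- appointment_id: part of the PRIMARY KEY, which implies NOT NULL → not nullable.
- name: DEFAULT only fills an omitted column; an explicit NULL is still allowed → nullable.
- severity: UNIQUE does not imply NOT NULL → nullable.

room, mrn, status, dosage, date, name, severity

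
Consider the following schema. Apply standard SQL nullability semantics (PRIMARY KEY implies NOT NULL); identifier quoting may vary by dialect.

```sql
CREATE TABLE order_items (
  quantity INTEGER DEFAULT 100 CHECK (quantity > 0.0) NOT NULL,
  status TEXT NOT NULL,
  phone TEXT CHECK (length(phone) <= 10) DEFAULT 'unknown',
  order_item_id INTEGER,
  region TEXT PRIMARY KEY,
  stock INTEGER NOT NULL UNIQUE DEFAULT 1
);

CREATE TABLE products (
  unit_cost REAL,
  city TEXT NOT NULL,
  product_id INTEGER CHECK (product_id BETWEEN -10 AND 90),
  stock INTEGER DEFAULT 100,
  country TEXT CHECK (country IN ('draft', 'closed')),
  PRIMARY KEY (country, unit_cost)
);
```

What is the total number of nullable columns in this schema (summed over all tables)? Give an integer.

order_items: 2 nullable (phone, order_item_id — PK (region) and explicit NOT NULL columns excluded).
products: 2 nullable (product_id, stock — PK (country, unit_cost) and explicit NOT NULL columns excluded).
Total: 2 + 2 = 4.

4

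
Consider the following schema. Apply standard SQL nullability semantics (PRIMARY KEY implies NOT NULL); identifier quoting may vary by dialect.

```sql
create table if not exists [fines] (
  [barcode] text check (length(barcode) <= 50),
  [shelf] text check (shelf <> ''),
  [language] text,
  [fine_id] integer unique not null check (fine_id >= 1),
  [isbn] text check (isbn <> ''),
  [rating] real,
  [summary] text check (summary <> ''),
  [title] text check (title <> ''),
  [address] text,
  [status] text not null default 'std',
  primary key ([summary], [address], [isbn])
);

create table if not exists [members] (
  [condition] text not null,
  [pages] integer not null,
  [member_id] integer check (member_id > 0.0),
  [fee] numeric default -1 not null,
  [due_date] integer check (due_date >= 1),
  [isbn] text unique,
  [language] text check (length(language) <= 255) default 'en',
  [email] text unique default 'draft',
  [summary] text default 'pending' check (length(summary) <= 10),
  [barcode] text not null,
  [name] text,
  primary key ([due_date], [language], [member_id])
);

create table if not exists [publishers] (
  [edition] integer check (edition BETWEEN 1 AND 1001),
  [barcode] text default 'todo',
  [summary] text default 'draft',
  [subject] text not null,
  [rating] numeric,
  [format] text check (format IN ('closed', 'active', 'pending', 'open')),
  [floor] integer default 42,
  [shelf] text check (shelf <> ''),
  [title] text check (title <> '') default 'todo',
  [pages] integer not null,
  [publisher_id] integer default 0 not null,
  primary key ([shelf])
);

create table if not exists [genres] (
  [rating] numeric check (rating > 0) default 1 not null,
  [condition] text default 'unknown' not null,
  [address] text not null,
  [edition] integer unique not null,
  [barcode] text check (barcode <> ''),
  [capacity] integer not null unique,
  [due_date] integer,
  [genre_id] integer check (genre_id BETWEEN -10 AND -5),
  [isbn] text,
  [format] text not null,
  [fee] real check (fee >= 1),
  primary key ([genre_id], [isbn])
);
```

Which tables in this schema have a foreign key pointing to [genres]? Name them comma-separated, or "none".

none

No REFERENCES clause anywhere in the schema names genres.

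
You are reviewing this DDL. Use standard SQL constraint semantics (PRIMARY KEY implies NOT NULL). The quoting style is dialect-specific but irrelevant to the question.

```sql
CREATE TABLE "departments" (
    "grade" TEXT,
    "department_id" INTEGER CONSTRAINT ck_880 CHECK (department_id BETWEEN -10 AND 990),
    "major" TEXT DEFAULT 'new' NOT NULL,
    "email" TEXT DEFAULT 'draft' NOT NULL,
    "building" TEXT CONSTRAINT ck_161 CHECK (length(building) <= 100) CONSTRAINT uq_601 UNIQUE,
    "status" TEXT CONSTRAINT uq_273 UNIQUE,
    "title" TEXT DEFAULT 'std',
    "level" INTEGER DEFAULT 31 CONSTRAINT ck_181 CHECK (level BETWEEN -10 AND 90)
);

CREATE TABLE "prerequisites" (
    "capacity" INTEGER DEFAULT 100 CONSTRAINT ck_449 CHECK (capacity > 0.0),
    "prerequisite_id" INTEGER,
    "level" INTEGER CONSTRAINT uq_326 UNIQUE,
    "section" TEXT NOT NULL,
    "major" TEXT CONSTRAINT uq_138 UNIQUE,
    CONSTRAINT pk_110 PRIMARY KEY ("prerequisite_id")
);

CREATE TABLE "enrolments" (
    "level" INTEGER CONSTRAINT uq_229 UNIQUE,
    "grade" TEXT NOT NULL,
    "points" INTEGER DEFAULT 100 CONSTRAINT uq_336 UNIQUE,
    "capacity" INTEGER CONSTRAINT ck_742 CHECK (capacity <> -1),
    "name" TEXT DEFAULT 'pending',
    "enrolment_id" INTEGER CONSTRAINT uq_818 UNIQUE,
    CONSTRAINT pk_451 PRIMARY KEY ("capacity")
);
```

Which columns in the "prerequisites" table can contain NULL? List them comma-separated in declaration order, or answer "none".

- capacity: CHECK does not forbid NULL (a CHECK constraint passes when its expression is NULL) → nullable.
- prerequisite_id: part of the PRIMARY KEY, which implies NOT NULL → not nullable.
- level: UNIQUE does not imply NOT NULL → nullable.
- section: declared NOT NULL → not nullable.
- major: UNIQUE does not imply NOT NULL → nullable.

capacity, level, major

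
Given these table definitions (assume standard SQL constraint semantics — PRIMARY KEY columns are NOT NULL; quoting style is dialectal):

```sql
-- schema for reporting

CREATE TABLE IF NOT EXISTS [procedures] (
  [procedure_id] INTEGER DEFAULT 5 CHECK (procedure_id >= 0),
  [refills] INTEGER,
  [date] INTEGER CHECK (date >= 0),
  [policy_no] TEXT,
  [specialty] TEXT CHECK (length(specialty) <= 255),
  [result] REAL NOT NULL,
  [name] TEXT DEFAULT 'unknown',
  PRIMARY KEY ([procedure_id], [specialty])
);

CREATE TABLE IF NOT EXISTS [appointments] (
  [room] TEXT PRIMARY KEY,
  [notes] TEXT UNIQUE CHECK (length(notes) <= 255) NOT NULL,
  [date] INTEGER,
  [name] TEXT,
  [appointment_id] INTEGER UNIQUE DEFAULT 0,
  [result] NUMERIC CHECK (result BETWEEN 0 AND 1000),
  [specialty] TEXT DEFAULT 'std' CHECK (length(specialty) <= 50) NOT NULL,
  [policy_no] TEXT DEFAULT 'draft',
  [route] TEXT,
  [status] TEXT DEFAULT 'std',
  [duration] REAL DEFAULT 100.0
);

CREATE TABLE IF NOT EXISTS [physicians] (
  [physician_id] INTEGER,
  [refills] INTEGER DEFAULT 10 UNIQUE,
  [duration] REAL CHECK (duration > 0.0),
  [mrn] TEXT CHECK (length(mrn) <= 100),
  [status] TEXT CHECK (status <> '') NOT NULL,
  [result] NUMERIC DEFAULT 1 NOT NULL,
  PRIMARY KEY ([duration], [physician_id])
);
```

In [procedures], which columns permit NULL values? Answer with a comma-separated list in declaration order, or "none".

- procedure_id: part of the PRIMARY KEY, which implies NOT NULL → not nullable.
- refills: no NOT NULL constraint applies → nullable.
- date: CHECK does not forbid NULL (a CHECK constraint passes when its expression is NULL) → nullable.
- policy_no: no NOT NULL constraint applies → nullable.
- specialty: part of the PRIMARY KEY, which implies NOT NULL → not nullable.
- result: declared NOT NULL → not nullable.
- name: DEFAULT only fills an omitted column; an explicit NULL is still allowed → nullable.

refills, date, policy_no, name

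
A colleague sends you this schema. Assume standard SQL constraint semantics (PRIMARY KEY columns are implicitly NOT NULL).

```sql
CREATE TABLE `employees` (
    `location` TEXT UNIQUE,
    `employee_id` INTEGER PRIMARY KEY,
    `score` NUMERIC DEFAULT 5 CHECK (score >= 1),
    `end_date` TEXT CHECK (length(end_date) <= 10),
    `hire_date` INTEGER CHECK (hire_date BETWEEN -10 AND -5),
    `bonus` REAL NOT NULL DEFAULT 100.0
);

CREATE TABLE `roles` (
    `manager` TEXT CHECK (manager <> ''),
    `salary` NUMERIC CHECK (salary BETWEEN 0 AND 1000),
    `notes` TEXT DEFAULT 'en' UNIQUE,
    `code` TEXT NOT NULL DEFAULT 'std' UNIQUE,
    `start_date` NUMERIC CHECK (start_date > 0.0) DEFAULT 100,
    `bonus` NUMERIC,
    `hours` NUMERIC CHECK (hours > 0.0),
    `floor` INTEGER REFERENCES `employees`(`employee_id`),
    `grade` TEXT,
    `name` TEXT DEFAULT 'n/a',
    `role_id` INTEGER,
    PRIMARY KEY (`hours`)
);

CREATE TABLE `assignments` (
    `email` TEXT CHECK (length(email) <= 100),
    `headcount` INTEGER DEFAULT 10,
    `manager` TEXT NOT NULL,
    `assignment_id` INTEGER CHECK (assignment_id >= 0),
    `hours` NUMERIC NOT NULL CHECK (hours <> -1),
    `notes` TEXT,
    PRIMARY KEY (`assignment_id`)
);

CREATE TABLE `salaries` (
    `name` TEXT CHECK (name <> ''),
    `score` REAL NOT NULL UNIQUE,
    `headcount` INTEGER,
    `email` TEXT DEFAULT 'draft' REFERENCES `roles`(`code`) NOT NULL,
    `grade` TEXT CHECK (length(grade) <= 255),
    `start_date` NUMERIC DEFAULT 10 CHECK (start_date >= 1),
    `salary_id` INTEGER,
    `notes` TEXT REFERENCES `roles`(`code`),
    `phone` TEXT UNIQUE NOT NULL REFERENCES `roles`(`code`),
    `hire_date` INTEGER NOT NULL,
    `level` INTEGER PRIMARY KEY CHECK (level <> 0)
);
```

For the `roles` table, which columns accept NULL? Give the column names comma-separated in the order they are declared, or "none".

- manager: CHECK does not forbid NULL (a CHECK constraint passes when its expression is NULL) → nullable.
- salary: CHECK does not forbid NULL (a CHECK constraint passes when its expression is NULL) → nullable.
- notes: UNIQUE does not imply NOT NULL → nullable.
- code: declared NOT NULL → not nullable.
- start_date: CHECK does not forbid NULL (a CHECK constraint passes when its expression is NULL) → nullable.
- bonus: no NOT NULL constraint applies → nullable.
- hours: part of the PRIMARY KEY, which implies NOT NULL → not nullable.
- floor: a foreign key column may be NULL unless separately constrained → nullable.
- grade: no NOT NULL constraint applies → nullable.
- name: DEFAULT only fills an omitted column; an explicit NULL is still allowed → nullable.
- role_id: no NOT NULL constraint applies → nullable.

manager, salary, notes, start_date, bonus, floor, grade, name, role_id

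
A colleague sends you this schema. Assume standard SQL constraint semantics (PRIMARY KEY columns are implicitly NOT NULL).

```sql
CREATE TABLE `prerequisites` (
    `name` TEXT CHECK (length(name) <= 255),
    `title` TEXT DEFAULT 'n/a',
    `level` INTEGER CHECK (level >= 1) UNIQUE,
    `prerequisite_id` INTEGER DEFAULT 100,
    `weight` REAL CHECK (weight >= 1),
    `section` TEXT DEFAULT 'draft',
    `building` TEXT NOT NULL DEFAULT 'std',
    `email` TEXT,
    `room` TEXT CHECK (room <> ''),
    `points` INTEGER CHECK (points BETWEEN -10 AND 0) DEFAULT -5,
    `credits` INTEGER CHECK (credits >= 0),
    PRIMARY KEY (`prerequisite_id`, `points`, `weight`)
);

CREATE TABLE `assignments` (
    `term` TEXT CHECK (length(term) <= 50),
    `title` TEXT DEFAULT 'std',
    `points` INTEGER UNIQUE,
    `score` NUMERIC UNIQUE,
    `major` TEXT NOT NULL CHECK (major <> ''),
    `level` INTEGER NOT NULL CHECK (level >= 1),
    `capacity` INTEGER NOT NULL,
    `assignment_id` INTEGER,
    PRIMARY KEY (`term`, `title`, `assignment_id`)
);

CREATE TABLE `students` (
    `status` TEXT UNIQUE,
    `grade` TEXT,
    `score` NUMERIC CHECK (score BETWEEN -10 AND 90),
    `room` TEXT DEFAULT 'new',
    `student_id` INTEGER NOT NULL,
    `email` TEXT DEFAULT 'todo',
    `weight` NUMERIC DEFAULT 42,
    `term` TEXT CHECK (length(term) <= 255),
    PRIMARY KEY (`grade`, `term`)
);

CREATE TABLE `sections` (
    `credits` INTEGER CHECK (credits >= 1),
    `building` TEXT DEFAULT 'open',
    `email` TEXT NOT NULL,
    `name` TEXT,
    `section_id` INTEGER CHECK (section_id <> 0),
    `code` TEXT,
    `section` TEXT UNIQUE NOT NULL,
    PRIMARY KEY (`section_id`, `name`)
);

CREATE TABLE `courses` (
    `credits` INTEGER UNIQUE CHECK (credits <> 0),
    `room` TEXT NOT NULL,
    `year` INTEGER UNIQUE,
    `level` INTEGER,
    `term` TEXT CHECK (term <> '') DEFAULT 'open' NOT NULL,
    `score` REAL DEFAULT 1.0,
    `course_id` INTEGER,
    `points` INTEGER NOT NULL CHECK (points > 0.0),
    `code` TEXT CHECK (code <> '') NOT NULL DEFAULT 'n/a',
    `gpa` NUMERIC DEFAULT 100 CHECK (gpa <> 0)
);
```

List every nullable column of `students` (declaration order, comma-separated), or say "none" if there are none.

status, score, room, email, weight

- status: UNIQUE does not imply NOT NULL → nullable.
- grade: part of the PRIMARY KEY, which implies NOT NULL → not nullable.
- score: CHECK does not forbid NULL (a CHECK constraint passes when its expression is NULL) → nullable.
- room: DEFAULT only fills an omitted column; an explicit NULL is still allowed → nullable.
- student_id: declared NOT NULL → not nullable.
- email: DEFAULT only fills an omitted column; an explicit NULL is still allowed → nullable.
- weight: DEFAULT only fills an omitted column; an explicit NULL is still allowed → nullable.
- term: part of the PRIMARY KEY, which implies NOT NULL → not nullable.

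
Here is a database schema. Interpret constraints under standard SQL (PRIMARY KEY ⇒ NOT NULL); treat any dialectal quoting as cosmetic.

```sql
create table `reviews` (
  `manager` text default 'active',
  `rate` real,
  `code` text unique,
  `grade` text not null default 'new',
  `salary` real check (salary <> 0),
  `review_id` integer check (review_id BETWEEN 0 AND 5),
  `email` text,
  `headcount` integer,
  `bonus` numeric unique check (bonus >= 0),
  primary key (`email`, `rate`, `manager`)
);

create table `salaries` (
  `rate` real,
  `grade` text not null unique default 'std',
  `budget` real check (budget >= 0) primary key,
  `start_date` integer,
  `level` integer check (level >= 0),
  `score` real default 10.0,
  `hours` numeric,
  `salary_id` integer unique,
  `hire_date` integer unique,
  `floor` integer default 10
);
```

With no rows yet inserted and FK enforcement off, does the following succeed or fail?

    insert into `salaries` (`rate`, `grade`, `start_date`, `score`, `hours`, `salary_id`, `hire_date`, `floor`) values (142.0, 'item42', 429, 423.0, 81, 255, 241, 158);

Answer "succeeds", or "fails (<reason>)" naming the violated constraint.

fails (NOT NULL on budget)

budget is omitted from the column list and has no DEFAULT, so it would receive NULL.
But budget is part of the PRIMARY KEY (implied NOT NULL).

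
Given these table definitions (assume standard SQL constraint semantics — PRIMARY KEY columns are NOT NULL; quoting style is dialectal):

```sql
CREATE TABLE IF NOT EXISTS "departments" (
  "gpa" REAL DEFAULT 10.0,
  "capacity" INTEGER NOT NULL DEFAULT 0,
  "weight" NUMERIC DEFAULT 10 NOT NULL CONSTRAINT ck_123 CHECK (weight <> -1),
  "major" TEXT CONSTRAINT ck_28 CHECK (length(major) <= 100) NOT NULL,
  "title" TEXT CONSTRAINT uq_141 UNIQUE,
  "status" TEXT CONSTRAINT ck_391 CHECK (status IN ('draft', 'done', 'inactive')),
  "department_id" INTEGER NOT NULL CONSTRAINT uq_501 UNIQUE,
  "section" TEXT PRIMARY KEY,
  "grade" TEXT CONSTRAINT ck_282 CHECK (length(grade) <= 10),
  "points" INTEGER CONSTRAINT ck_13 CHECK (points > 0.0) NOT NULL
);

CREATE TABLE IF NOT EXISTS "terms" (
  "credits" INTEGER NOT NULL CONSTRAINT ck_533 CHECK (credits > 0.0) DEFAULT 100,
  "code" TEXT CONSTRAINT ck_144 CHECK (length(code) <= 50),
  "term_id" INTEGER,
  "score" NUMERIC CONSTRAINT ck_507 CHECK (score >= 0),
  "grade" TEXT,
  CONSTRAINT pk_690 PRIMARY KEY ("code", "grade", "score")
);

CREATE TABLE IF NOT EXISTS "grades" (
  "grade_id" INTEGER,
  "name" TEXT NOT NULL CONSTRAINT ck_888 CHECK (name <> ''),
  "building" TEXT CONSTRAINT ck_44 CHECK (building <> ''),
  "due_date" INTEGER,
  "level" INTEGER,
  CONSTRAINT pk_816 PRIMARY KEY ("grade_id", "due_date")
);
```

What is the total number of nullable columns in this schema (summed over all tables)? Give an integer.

7

departments: 4 nullable (gpa, title, status, grade — PK (section) and explicit NOT NULL columns excluded).
terms: 1 nullable (term_id — PK (code, grade, score) and explicit NOT NULL columns excluded).
grades: 2 nullable (building, level — PK (grade_id, due_date) and explicit NOT NULL columns excluded).
Total: 4 + 1 + 2 = 7.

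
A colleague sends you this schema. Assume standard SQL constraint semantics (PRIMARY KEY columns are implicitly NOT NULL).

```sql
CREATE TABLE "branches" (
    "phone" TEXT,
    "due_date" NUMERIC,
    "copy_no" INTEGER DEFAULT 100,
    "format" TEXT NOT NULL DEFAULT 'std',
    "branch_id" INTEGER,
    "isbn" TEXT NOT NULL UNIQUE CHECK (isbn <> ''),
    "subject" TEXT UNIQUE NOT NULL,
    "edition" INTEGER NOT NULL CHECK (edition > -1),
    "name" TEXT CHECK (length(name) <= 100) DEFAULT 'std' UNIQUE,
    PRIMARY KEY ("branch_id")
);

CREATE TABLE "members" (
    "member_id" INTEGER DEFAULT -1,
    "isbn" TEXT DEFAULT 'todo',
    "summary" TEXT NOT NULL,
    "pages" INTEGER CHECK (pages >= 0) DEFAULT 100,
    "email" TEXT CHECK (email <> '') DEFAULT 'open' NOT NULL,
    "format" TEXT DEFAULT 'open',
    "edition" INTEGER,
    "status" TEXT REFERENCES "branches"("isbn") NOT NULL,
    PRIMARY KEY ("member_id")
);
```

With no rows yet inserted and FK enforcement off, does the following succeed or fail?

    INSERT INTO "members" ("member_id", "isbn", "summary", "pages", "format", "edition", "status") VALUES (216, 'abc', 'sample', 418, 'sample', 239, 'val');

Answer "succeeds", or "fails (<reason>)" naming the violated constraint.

succeeds

NOT NULL columns: email defaults to 'open'; member_id is supplied; status is supplied; summary is supplied.
CHECK constraints: 418 satisfies (pages >= 0).
No constraint is violated.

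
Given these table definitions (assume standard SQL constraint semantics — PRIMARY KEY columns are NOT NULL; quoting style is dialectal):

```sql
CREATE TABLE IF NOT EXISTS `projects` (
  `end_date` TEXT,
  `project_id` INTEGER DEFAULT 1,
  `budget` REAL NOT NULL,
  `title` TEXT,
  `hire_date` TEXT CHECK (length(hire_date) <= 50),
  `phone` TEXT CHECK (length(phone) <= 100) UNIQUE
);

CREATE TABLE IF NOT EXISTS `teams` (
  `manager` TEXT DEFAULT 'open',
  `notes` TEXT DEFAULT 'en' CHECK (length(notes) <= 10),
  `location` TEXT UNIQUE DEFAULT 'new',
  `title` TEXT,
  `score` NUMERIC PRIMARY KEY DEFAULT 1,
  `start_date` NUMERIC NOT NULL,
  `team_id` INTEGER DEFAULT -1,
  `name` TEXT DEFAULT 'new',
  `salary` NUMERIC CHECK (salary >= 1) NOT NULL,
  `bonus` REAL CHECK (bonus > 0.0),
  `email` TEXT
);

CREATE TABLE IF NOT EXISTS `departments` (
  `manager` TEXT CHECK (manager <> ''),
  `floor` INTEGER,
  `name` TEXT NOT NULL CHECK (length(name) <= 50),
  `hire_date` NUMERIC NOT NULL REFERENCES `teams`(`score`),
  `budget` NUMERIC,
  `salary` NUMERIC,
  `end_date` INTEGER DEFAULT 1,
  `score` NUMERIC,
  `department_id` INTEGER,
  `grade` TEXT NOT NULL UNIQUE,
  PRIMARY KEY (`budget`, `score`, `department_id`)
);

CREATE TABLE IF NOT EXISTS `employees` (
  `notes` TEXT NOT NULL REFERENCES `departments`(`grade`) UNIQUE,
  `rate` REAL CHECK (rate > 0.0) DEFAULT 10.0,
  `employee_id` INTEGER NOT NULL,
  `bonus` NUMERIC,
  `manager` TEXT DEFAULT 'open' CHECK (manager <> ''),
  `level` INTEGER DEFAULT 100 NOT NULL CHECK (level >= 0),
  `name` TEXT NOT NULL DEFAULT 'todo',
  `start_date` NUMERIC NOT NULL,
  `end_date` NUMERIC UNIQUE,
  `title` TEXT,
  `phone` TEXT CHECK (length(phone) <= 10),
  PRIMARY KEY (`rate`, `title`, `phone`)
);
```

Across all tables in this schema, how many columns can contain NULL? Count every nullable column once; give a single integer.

20

projects: 5 nullable (end_date, project_id, title, hire_date, phone — PK none and explicit NOT NULL columns excluded).
teams: 8 nullable (manager, notes, location, title, team_id, name, bonus, email — PK (score) and explicit NOT NULL columns excluded).
departments: 4 nullable (manager, floor, salary, end_date — PK (budget, score, department_id) and explicit NOT NULL columns excluded).
employees: 3 nullable (bonus, manager, end_date — PK (rate, title, phone) and explicit NOT NULL columns excluded).
Total: 5 + 8 + 4 + 3 = 20.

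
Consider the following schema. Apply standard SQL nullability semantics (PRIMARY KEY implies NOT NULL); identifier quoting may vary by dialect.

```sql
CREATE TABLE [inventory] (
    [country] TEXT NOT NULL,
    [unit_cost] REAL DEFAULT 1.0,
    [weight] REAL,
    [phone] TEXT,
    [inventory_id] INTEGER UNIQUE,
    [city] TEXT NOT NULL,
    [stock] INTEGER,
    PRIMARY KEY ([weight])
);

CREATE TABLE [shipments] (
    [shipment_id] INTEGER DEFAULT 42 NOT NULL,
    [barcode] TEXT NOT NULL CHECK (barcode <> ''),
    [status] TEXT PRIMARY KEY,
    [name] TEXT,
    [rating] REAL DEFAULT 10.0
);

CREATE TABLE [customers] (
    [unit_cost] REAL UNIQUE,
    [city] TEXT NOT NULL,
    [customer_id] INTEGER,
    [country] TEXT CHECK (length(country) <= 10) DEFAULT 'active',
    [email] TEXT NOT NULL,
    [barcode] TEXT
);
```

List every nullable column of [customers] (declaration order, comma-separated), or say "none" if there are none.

- unit_cost: UNIQUE does not imply NOT NULL → nullable.
- city: declared NOT NULL → not nullable.
- customer_id: no NOT NULL constraint applies → nullable.
- country: CHECK does not forbid NULL (a CHECK constraint passes when its expression is NULL) → nullable.
- email: declared NOT NULL → not nullable.
- barcode: no NOT NULL constraint applies → nullable.

unit_cost, customer_id, country, barcode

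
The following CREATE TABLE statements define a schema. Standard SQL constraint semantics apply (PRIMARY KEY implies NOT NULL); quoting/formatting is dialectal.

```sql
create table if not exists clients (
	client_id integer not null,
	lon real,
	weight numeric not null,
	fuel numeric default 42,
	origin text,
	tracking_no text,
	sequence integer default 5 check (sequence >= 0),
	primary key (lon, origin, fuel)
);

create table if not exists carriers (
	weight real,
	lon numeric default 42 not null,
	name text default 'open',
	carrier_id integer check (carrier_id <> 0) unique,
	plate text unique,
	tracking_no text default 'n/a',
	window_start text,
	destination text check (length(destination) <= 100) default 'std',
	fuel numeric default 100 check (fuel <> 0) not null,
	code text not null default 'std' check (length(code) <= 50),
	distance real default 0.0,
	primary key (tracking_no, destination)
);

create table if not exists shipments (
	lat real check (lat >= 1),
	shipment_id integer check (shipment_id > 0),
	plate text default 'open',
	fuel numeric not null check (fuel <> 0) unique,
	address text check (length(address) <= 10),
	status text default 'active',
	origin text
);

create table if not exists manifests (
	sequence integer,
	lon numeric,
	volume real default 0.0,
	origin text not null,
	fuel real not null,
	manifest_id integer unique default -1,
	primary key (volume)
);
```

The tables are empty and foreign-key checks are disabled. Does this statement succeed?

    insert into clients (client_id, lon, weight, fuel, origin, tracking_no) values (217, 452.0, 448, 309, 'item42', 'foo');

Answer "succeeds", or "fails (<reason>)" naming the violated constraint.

NOT NULL columns: client_id is supplied; fuel is supplied; lon is supplied; origin is supplied; weight is supplied.
No constraint is violated.

succeeds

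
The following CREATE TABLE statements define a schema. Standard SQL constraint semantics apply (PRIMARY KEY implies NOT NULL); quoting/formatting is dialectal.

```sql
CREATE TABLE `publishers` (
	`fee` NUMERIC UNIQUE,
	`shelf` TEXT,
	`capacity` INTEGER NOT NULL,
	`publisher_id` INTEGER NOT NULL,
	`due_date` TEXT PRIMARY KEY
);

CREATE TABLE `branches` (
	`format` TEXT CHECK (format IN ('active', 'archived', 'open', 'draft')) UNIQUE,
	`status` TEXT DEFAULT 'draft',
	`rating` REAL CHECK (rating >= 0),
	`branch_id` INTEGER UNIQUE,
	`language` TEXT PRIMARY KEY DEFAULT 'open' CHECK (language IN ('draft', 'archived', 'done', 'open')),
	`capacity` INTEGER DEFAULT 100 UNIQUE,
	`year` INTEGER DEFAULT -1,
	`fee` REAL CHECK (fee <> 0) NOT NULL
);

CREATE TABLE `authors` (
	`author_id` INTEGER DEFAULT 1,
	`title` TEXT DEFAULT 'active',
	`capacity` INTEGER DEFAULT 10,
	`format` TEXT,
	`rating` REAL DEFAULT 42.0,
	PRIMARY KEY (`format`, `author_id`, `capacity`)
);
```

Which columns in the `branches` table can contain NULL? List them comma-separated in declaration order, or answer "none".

- format: CHECK does not forbid NULL (a CHECK constraint passes when its expression is NULL) → nullable.
- status: DEFAULT only fills an omitted column; an explicit NULL is still allowed → nullable.
- rating: CHECK does not forbid NULL (a CHECK constraint passes when its expression is NULL) → nullable.
- branch_id: UNIQUE does not imply NOT NULL → nullable.
- language: part of the PRIMARY KEY, which implies NOT NULL → not nullable.
- capacity: UNIQUE does not imply NOT NULL → nullable.
- year: DEFAULT only fills an omitted column; an explicit NULL is still allowed → nullable.
- fee: declared NOT NULL → not nullable.

format, status, rating, branch_id, capacity, year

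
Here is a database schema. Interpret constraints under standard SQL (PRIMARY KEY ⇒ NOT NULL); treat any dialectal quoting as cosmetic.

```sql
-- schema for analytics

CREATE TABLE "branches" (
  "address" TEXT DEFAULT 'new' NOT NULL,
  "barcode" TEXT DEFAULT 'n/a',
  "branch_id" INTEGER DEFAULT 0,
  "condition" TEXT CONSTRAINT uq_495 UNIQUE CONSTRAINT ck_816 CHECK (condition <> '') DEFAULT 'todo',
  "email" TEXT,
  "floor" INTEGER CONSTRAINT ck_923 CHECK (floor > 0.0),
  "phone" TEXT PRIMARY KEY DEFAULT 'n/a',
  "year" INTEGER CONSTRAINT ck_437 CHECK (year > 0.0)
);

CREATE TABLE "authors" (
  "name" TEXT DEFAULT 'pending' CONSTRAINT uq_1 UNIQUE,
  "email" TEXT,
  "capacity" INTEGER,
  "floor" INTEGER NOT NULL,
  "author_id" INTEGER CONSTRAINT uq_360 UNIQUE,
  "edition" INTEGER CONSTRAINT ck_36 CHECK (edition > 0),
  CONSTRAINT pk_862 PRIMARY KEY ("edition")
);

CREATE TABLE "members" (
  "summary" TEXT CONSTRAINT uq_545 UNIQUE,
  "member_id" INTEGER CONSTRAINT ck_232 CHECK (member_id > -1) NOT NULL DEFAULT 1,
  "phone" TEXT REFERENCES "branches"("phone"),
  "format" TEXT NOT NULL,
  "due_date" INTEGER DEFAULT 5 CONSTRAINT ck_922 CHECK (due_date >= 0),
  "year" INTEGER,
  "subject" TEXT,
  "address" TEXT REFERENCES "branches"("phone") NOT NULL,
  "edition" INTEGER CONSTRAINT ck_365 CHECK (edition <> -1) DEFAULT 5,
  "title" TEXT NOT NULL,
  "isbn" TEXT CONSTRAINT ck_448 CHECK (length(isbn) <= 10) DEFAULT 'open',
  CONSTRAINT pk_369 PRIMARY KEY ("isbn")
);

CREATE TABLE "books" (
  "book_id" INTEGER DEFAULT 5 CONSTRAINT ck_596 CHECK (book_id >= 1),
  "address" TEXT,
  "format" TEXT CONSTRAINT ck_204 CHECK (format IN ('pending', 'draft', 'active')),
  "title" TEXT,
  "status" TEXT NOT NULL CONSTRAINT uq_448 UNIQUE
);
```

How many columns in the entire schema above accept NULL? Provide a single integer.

branches: 6 nullable (barcode, branch_id, condition, email, floor, year — PK (phone) and explicit NOT NULL columns excluded).
authors: 4 nullable (name, email, capacity, author_id — PK (edition) and explicit NOT NULL columns excluded).
members: 6 nullable (summary, phone, due_date, year, subject, edition — PK (isbn) and explicit NOT NULL columns excluded).
books: 4 nullable (book_id, address, format, title — PK none and explicit NOT NULL columns excluded).
Total: 6 + 4 + 6 + 4 = 20.

20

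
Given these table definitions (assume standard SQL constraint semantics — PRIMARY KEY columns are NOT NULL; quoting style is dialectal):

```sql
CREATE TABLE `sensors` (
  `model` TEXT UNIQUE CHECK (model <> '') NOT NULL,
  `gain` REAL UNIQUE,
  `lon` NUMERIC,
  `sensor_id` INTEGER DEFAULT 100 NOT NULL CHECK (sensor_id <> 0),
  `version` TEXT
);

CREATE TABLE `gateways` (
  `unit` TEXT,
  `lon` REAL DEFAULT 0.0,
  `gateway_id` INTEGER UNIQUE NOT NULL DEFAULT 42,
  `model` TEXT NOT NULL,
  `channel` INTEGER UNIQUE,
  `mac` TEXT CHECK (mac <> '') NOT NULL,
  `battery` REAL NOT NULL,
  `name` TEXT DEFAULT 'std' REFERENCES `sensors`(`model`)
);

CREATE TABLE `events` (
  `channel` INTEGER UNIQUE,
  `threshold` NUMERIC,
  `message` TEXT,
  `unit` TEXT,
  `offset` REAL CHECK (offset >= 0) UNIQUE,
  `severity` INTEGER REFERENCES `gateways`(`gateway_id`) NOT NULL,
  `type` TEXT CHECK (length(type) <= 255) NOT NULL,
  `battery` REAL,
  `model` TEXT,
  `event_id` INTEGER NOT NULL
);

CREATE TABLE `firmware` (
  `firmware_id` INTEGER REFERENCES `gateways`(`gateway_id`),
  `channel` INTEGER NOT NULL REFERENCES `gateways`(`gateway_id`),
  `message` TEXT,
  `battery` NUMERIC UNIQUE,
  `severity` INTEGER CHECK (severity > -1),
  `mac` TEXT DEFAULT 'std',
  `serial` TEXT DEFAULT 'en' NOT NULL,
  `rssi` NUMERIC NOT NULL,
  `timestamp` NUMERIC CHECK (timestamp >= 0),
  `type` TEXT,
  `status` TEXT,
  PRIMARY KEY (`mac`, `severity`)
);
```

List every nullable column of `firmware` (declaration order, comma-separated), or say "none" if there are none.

- firmware_id: a foreign key column may be NULL unless separately constrained → nullable.
- channel: declared NOT NULL → not nullable.
- message: no NOT NULL constraint applies → nullable.
- battery: UNIQUE does not imply NOT NULL → nullable.
- severity: part of the PRIMARY KEY, which implies NOT NULL → not nullable.
- mac: part of the PRIMARY KEY, which implies NOT NULL → not nullable.
- serial: declared NOT NULL → not nullable.
- rssi: declared NOT NULL → not nullable.
- timestamp: CHECK does not forbid NULL (a CHECK constraint passes when its expression is NULL) → nullable.
- type: no NOT NULL constraint applies → nullable.
- status: no NOT NULL constraint applies → nullable.

firmware_id, message, battery, timestamp, type, status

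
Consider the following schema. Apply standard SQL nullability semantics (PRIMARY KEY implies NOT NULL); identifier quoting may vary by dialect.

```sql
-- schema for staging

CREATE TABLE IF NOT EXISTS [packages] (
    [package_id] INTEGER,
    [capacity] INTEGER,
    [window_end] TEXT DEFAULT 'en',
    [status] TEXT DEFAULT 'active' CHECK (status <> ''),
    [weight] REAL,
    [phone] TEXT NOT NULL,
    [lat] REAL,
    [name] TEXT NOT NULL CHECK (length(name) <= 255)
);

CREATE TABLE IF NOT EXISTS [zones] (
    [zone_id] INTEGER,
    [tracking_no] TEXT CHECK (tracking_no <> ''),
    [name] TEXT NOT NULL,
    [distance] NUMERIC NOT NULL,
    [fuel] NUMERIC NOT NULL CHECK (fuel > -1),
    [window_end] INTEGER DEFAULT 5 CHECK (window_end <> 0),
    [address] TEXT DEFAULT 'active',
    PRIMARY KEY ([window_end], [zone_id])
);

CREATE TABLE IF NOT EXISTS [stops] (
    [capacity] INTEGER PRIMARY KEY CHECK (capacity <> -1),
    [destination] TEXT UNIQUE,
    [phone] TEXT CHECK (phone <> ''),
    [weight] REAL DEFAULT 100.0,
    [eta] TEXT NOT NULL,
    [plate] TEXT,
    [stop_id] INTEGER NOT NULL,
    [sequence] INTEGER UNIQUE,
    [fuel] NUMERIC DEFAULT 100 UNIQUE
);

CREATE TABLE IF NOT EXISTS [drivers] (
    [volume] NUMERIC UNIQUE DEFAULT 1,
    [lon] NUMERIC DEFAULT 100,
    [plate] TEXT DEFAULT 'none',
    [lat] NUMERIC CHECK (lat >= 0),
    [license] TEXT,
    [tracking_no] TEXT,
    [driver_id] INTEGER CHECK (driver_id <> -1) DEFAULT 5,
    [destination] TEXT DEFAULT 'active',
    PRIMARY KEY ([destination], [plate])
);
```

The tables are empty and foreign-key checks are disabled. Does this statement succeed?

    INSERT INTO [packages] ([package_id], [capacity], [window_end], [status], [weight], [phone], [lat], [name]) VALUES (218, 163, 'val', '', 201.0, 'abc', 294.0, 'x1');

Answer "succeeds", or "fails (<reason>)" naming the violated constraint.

fails (CHECK on status)

The value '' for status violates CHECK (status <> '').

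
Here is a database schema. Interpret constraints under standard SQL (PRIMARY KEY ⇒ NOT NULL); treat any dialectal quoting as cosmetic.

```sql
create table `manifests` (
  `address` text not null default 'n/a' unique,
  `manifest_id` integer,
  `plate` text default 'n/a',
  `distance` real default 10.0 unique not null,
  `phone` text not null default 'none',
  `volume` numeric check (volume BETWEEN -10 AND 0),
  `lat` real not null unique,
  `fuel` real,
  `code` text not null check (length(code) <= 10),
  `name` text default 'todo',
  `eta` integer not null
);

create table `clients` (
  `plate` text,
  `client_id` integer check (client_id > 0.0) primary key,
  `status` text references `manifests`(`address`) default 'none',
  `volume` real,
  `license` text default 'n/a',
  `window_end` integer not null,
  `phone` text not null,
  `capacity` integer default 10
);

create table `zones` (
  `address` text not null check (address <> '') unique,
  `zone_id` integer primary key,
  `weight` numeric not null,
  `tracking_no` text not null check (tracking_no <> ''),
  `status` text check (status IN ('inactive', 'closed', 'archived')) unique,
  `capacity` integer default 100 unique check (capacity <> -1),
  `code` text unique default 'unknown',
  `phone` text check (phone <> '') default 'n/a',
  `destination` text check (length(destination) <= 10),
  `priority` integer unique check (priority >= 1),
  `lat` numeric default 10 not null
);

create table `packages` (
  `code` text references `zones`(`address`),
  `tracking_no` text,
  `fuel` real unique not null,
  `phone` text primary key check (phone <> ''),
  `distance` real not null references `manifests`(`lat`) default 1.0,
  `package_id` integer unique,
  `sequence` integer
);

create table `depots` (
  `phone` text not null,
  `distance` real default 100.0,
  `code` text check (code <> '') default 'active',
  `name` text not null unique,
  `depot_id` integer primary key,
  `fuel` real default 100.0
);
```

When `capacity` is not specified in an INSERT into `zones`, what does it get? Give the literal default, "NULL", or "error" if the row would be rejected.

capacity has an explicit DEFAULT 100.
When the column is omitted from an INSERT, that default is used.

100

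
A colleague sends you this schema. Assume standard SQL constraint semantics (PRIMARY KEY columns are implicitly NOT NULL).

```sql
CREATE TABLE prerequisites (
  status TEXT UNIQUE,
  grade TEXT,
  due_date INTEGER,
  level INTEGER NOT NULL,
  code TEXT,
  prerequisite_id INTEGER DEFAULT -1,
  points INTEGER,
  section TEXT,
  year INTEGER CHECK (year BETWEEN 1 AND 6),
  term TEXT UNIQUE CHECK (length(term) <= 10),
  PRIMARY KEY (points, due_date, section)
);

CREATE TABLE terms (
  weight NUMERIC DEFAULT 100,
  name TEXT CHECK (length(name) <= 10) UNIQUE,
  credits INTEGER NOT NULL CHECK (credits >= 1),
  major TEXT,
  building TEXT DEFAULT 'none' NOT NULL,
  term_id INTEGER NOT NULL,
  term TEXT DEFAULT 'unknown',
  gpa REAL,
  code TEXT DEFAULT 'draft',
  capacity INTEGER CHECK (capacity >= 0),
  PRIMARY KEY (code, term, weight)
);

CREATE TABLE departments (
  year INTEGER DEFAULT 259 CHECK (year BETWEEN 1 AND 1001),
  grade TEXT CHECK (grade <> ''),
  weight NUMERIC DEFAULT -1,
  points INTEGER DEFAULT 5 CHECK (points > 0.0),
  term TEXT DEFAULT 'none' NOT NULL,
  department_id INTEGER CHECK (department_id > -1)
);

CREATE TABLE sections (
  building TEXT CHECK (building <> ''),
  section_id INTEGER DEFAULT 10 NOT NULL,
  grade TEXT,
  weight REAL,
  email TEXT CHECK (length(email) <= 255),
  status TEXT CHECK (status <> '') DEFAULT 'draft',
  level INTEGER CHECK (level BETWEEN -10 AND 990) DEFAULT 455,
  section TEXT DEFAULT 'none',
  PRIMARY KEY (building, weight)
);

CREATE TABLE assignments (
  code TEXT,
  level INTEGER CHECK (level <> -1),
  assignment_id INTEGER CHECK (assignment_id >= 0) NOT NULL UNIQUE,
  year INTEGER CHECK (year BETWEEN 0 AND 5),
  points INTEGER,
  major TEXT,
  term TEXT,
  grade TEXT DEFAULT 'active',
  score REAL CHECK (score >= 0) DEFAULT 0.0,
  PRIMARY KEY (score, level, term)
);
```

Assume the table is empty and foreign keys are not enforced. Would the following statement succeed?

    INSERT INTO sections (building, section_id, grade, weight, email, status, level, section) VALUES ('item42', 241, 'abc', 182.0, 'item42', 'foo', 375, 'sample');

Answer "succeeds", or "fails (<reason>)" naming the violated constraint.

NOT NULL columns: building is supplied; section_id is supplied; weight is supplied.
CHECK constraints: 'item42' satisfies (building <> ''); 'item42' satisfies (length(email) <= 255); 'foo' satisfies (status <> ''); 375 satisfies (level BETWEEN -10 AND 990).
No constraint is violated.

succeeds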